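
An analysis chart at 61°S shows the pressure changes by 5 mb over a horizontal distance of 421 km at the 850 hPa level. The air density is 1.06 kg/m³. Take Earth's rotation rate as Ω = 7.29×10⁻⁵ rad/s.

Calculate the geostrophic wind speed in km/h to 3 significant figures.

Coriolis parameter at 61°S:
f = 2Ω sin φ = 2 × 7.29×10⁻⁵ × sin 61° = 1.28×10⁻⁴ s⁻¹
Pressure gradient: |∂P/∂n| = 500 Pa / 421000 m = 1.19×10⁻³ Pa/m
Geostrophic balance (pressure-gradient force = Coriolis force):
V_g = (1/(fρ)) |∂P/∂n| = 1.19×10⁻³ / (1.28×10⁻⁴ × 1.06) = 8.79 m/s
Converting: 8.79 m/s × 3.6 = 31.6 km/h

31.6 km/h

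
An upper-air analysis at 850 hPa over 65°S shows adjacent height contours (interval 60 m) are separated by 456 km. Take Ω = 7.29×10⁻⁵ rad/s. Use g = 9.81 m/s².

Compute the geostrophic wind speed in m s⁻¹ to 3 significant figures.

Coriolis parameter at 65°S:
f = 2Ω sin φ = 2 × 7.29×10⁻⁵ × sin 65° = 1.32×10⁻⁴ s⁻¹
Height gradient: |∂Z/∂n| = 60 m / 456000 m = 1.32×10⁻⁴
On a pressure surface, geostrophic balance gives V_g = (g/f)|∂Z/∂n|:
V_g = 9.81 × 1.32×10⁻⁴ / 1.32×10⁻⁴ = 9.77 m/s

9.77 m s⁻¹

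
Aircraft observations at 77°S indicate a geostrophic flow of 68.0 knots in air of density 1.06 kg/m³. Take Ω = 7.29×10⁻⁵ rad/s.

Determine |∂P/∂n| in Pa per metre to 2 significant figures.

Coriolis parameter at 77°S:
f = 2Ω sin φ = 2 × 7.29×10⁻⁵ × sin 77° = 1.42×10⁻⁴ s⁻¹
Wind speed in SI: 68.0 knots = 35.0 m/s
Geostrophic balance rearranged: |∂P/∂n| = f ρ V_g
|∂P/∂n| = 1.42×10⁻⁴ × 1.06 × 35.0 = 5.27×10⁻³ Pa/m

5.3×10⁻³ Pa/m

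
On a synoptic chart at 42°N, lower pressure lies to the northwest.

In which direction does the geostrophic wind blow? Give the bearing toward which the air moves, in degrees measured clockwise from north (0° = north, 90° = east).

The pressure-gradient force points toward the northwest (bearing 315°).
Geostrophic balance: in the Northern Hemisphere the Coriolis force deflects motion to the right, so the geostrophic wind blows 90° to the right of the pressure-gradient force (low pressure on the left).
Rotating 315° by 90° clockwise gives 045° — the wind blows toward the northeast.

045°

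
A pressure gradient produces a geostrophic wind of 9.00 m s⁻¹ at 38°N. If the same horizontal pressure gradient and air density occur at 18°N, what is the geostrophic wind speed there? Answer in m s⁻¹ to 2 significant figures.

With the same pressure gradient and density, V_g ∝ 1/f ∝ 1/sin φ.
V₂ = V₁ · sin φ₁ / sin φ₂ = 9.00 × sin 38° / sin 18°
V₂ = 9.00 × 0.6157/0.3090 = 18 m s⁻¹

18 m s⁻¹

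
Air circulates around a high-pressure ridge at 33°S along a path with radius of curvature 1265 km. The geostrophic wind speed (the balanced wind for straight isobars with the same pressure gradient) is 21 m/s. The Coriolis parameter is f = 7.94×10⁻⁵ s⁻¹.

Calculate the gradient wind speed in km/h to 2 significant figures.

110 km/h

Around a high, pressure-gradient force acts outward with centrifugal, so Coriolis balances both:
fV = (1/ρ)|∂P/∂n| + V²/R  →  V² − fR·V + fR·V_g = 0
With fR = 7.94×10⁻⁵ × 1265×10³ m = 100 m/s:
V = [fR − √((fR)² − 4 fR V_g)]/2 = [100 − √(100² − 4×100×21)]/2 = 29.9 m/s
Supergeostrophic (V > V_g = 21 m/s), as expected around a high.
Converting: 29.9 m/s × 3.6 = 110 km/h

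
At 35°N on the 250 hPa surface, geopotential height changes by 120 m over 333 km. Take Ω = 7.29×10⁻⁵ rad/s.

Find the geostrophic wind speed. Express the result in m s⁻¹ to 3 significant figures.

42.3 m s⁻¹

Coriolis parameter at 35°N:
f = 2Ω sin φ = 2 × 7.29×10⁻⁵ × sin 35° = 8.36×10⁻⁵ s⁻¹
Height gradient: |∂Z/∂n| = 120 m / 333000 m = 3.60×10⁻⁴
On a pressure surface, geostrophic balance gives V_g = (g/f)|∂Z/∂n|:
V_g = 9.81 × 3.60×10⁻⁴ / 8.36×10⁻⁵ = 42.3 m/s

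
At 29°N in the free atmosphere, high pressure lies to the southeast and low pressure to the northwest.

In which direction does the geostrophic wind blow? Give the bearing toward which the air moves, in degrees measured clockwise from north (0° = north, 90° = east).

The pressure-gradient force points toward the northwest (bearing 315°).
Geostrophic balance: in the Northern Hemisphere the Coriolis force deflects motion to the right, so the geostrophic wind blows 90° to the right of the pressure-gradient force (low pressure on the left).
Rotating 315° by 90° clockwise gives 045° — the wind blows toward the northeast.

045°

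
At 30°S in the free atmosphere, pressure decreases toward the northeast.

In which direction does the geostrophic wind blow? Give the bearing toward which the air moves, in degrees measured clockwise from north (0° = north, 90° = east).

The pressure-gradient force points toward the northeast (bearing 045°).
Geostrophic balance: in the Southern Hemisphere the Coriolis force deflects motion to the left, so the geostrophic wind blows 90° to the left of the pressure-gradient force (low pressure on the right).
Rotating 045° by 90° counterclockwise gives 315° — the wind blows toward the northwest.

315°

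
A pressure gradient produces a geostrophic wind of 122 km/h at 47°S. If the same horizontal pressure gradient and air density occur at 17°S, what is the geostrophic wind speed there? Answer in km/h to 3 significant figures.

305 km/h

With the same pressure gradient and density, V_g ∝ 1/f ∝ 1/sin φ.
V₂ = V₁ · sin φ₁ / sin φ₂ = 122 × sin 47° / sin 17°
V₂ = 122 × 0.7314/0.2924 = 305 km/h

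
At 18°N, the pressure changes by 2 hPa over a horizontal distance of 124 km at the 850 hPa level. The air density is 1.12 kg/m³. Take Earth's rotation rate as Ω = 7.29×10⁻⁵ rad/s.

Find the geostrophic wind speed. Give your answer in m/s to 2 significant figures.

Coriolis parameter at 18°N:
f = 2Ω sin φ = 2 × 7.29×10⁻⁵ × sin 18° = 4.51×10⁻⁵ s⁻¹
Pressure gradient: |∂P/∂n| = 200 Pa / 124000 m = 1.61×10⁻³ Pa/m
Geostrophic balance (pressure-gradient force = Coriolis force):
V_g = (1/(fρ)) |∂P/∂n| = 1.61×10⁻³ / (4.51×10⁻⁵ × 1.12) = 32.0 m/s

32 m/s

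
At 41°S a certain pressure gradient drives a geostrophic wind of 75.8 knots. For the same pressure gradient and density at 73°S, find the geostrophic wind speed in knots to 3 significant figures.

With the same pressure gradient and density, V_g ∝ 1/f ∝ 1/sin φ.
V₂ = V₁ · sin φ₁ / sin φ₂ = 75.8 × sin 41° / sin 73°
V₂ = 75.8 × 0.6561/0.9563 = 52.0 knots

52.0 knots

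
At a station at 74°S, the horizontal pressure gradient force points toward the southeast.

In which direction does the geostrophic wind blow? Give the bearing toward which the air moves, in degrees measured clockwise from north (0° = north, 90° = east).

045°

The pressure-gradient force points toward the southeast (bearing 135°).
Geostrophic balance: in the Southern Hemisphere the Coriolis force deflects motion to the left, so the geostrophic wind blows 90° to the left of the pressure-gradient force (low pressure on the right).
Rotating 135° by 90° counterclockwise gives 045° — the wind blows toward the northeast.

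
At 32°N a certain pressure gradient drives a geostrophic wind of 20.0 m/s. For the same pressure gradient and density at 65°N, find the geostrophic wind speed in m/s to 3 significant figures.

11.7 m/s

With the same pressure gradient and density, V_g ∝ 1/f ∝ 1/sin φ.
V₂ = V₁ · sin φ₁ / sin φ₂ = 20.0 × sin 32° / sin 65°
V₂ = 20.0 × 0.5299/0.9063 = 11.7 m/s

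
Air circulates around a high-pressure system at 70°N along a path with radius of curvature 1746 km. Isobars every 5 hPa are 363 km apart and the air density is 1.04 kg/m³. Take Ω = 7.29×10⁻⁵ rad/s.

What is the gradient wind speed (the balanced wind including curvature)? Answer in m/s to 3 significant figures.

10.1 m/s

Coriolis parameter at 70°N:
f = 2Ω sin φ = 2 × 7.29×10⁻⁵ × sin 70° = 1.37×10⁻⁴ s⁻¹
Pressure gradient: |∂P/∂n| = 500 Pa / 363000 m = 1.38×10⁻³ Pa/m
Geostrophic speed: V_g = |∂P/∂n|/(fρ) = 1.38×10⁻³/(1.37×10⁻⁴ × 1.04) = 9.67 m/s
Around a high, pressure-gradient force acts outward with centrifugal, so Coriolis balances both:
fV = (1/ρ)|∂P/∂n| + V²/R  →  V² − fR·V + fR·V_g = 0
With fR = 1.37×10⁻⁴ × 1746×10³ m = 239 m/s:
V = [fR − √((fR)² − 4 fR V_g)]/2 = [239 − √(239² − 4×239×9.67)]/2 = 10.1 m/s
Supergeostrophic (V > V_g = 9.67 m/s), as expected around a high.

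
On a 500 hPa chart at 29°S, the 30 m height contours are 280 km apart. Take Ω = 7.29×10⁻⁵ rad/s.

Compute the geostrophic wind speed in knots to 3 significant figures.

28.9 knots

Coriolis parameter at 29°S:
f = 2Ω sin φ = 2 × 7.29×10⁻⁵ × sin 29° = 7.07×10⁻⁵ s⁻¹
Height gradient: |∂Z/∂n| = 30 m / 280000 m = 1.07×10⁻⁴
On a pressure surface, geostrophic balance gives V_g = (g/f)|∂Z/∂n|:
V_g = 9.81 × 1.07×10⁻⁴ / 7.07×10⁻⁵ = 14.9 m/s
Converting: 14.9 m/s × 1.944 = 28.9 knots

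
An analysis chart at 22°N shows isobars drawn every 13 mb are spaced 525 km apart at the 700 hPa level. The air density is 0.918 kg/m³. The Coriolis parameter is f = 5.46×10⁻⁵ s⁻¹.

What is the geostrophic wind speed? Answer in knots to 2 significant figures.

96 knots

Pressure gradient: |∂P/∂n| = 1300 Pa / 525000 m = 2.48×10⁻³ Pa/m
Geostrophic balance (pressure-gradient force = Coriolis force):
V_g = (1/(fρ)) |∂P/∂n| = 2.48×10⁻³ / (5.46×10⁻⁵ × 0.918) = 49.4 m/s
Converting: 49.4 m/s × 1.944 = 96 knots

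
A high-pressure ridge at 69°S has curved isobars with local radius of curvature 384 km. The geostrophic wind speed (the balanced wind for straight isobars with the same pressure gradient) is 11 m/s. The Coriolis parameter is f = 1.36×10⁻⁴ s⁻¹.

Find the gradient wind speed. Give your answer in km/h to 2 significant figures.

57 km/h

Around a high, pressure-gradient force acts outward with centrifugal, so Coriolis balances both:
fV = (1/ρ)|∂P/∂n| + V²/R  →  V² − fR·V + fR·V_g = 0
With fR = 1.36×10⁻⁴ × 384×10³ m = 52.2 m/s:
V = [fR − √((fR)² − 4 fR V_g)]/2 = [52.2 − √(52.2² − 4×52.2×11)]/2 = 15.7 m/s
Supergeostrophic (V > V_g = 11 m/s), as expected around a high.
Converting: 15.7 m/s × 3.6 = 57 km/h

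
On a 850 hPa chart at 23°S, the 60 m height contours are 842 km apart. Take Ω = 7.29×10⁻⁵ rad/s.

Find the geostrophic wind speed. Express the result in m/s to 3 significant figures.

Coriolis parameter at 23°S:
f = 2Ω sin φ = 2 × 7.29×10⁻⁵ × sin 23° = 5.70×10⁻⁵ s⁻¹
Height gradient: |∂Z/∂n| = 60 m / 842000 m = 7.13×10⁻⁵
On a pressure surface, geostrophic balance gives V_g = (g/f)|∂Z/∂n|:
V_g = 9.81 × 7.13×10⁻⁵ / 5.70×10⁻⁵ = 12.3 m/s

12.3 m/s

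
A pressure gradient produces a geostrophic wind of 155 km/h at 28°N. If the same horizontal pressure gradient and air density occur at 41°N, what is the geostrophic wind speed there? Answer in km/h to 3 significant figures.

111 km/h

With the same pressure gradient and density, V_g ∝ 1/f ∝ 1/sin φ.
V₂ = V₁ · sin φ₁ / sin φ₂ = 155 × sin 28° / sin 41°
V₂ = 155 × 0.4695/0.6561 = 111 km/h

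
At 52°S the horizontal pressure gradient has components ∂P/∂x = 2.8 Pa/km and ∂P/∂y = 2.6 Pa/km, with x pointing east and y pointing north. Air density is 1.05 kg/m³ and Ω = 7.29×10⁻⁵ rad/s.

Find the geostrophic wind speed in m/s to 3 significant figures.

Coriolis parameter at 52°S:
f = 2Ω sin φ = 2 × 7.29×10⁻⁵ × sin 52° = 1.15×10⁻⁴ s⁻¹
In the Southern Hemisphere f is negative: f = −1.15×10⁻⁴ s⁻¹.
Component geostrophic relations (x east, y north):
u_g = −(1/(fρ)) ∂P/∂y,  v_g = (1/(fρ)) ∂P/∂x
u_g = −(2.6×10⁻³)/(−1.15×10⁻⁴ × 1.05) = 21.6 m/s;  v_g = (2.8×10⁻³)/(−1.15×10⁻⁴ × 1.05) = −23.2 m/s
|V_g| = √(u_g² + v_g²) = 31.7 m/s

31.7 m/s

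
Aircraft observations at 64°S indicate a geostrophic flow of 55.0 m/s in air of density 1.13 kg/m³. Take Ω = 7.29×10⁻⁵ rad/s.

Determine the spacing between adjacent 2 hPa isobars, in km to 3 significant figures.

24.6 km

Coriolis parameter at 64°S:
f = 2Ω sin φ = 2 × 7.29×10⁻⁵ × sin 64° = 1.31×10⁻⁴ s⁻¹
Geostrophic balance rearranged: |∂P/∂n| = f ρ V_g
|∂P/∂n| = 1.31×10⁻⁴ × 1.13 × 55.0 = 8.14×10⁻³ Pa/m
Isobar spacing: Δn = ΔP/|∂P/∂n| = 200 Pa / 8.14×10⁻³ Pa/m = 24557 m ≈ 24.6 km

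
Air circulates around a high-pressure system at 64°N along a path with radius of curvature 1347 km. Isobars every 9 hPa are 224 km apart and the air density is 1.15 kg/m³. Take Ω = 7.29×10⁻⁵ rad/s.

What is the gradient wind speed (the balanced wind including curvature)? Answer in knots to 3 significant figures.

63.6 knots

Coriolis parameter at 64°N:
f = 2Ω sin φ = 2 × 7.29×10⁻⁵ × sin 64° = 1.31×10⁻⁴ s⁻¹
Pressure gradient: |∂P/∂n| = 900 Pa / 224000 m = 4.02×10⁻³ Pa/m
Geostrophic speed: V_g = |∂P/∂n|/(fρ) = 4.02×10⁻³/(1.31×10⁻⁴ × 1.15) = 26.7 m/s
Around a high, pressure-gradient force acts outward with centrifugal, so Coriolis balances both:
fV = (1/ρ)|∂P/∂n| + V²/R  →  V² − fR·V + fR·V_g = 0
With fR = 1.31×10⁻⁴ × 1347×10³ m = 177 m/s:
V = [fR − √((fR)² − 4 fR V_g)]/2 = [177 − √(177² − 4×177×26.7)]/2 = 32.7 m/s
Supergeostrophic (V > V_g = 26.7 m/s), as expected around a high.
Converting: 32.7 m/s × 1.944 = 63.6 knots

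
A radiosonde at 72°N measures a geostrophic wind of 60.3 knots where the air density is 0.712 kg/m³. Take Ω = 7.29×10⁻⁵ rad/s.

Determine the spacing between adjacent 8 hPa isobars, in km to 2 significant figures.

260 km

Coriolis parameter at 72°N:
f = 2Ω sin φ = 2 × 7.29×10⁻⁵ × sin 72° = 1.39×10⁻⁴ s⁻¹
Wind speed in SI: 60.3 knots = 31.0 m/s
Geostrophic balance rearranged: |∂P/∂n| = f ρ V_g
|∂P/∂n| = 1.39×10⁻⁴ × 0.712 × 31.0 = 3.06×10⁻³ Pa/m
Isobar spacing: Δn = ΔP/|∂P/∂n| = 800 Pa / 3.06×10⁻³ Pa/m = 261211 m ≈ 260 km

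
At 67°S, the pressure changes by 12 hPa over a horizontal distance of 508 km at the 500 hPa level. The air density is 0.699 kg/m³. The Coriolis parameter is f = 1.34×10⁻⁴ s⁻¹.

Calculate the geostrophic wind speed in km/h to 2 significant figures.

Pressure gradient: |∂P/∂n| = 1200 Pa / 508000 m = 2.36×10⁻³ Pa/m
Geostrophic balance (pressure-gradient force = Coriolis force):
V_g = (1/(fρ)) |∂P/∂n| = 2.36×10⁻³ / (1.34×10⁻⁴ × 0.699) = 25.2 m/s
Converting: 25.2 m/s × 3.6 = 91 km/h

91 km/h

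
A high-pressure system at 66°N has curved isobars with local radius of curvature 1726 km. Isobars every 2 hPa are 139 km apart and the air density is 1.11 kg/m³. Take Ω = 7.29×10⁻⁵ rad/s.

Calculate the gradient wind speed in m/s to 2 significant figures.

Coriolis parameter at 66°N:
f = 2Ω sin φ = 2 × 7.29×10⁻⁵ × sin 66° = 1.33×10⁻⁴ s⁻¹
Pressure gradient: |∂P/∂n| = 200 Pa / 139000 m = 1.44×10⁻³ Pa/m
Geostrophic speed: V_g = |∂P/∂n|/(fρ) = 1.44×10⁻³/(1.33×10⁻⁴ × 1.11) = 9.73 m/s
Around a high, pressure-gradient force acts outward with centrifugal, so Coriolis balances both:
fV = (1/ρ)|∂P/∂n| + V²/R  →  V² − fR·V + fR·V_g = 0
With fR = 1.33×10⁻⁴ × 1726×10³ m = 230 m/s:
V = [fR − √((fR)² − 4 fR V_g)]/2 = [230 − √(230² − 4×230×9.73)]/2 = 10.2 m/s
Supergeostrophic (V > V_g = 9.73 m/s), as expected around a high.

10 m/s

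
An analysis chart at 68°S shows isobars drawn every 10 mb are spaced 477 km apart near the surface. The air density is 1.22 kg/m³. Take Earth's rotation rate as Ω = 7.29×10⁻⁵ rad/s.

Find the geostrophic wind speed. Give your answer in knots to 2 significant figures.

25 knots

Coriolis parameter at 68°S:
f = 2Ω sin φ = 2 × 7.29×10⁻⁵ × sin 68° = 1.35×10⁻⁴ s⁻¹
Pressure gradient: |∂P/∂n| = 1000 Pa / 477000 m = 2.10×10⁻³ Pa/m
Geostrophic balance (pressure-gradient force = Coriolis force):
V_g = (1/(fρ)) |∂P/∂n| = 2.10×10⁻³ / (1.35×10⁻⁴ × 1.22) = 12.7 m/s
Converting: 12.7 m/s × 1.944 = 25 knots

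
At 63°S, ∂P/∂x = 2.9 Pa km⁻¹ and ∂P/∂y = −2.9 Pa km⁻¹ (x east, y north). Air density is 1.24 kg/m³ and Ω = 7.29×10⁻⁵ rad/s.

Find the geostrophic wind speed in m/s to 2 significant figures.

Coriolis parameter at 63°S:
f = 2Ω sin φ = 2 × 7.29×10⁻⁵ × sin 63° = 1.30×10⁻⁴ s⁻¹
In the Southern Hemisphere f is negative: f = −1.30×10⁻⁴ s⁻¹.
Component geostrophic relations (x east, y north):
u_g = −(1/(fρ)) ∂P/∂y,  v_g = (1/(fρ)) ∂P/∂x
u_g = −(−2.9×10⁻³)/(−1.30×10⁻⁴ × 1.24) = −18.0 m/s;  v_g = (2.9×10⁻³)/(−1.30×10⁻⁴ × 1.24) = −18.0 m/s
|V_g| = √(u_g² + v_g²) = 25.5 m/s

25 m/s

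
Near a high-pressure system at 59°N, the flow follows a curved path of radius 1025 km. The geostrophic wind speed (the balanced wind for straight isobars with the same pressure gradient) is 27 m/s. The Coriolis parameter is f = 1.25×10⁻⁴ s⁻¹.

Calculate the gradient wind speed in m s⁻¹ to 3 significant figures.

38.7 m s⁻¹

Around a high, pressure-gradient force acts outward with centrifugal, so Coriolis balances both:
fV = (1/ρ)|∂P/∂n| + V²/R  →  V² − fR·V + fR·V_g = 0
With fR = 1.25×10⁻⁴ × 1025×10³ m = 128 m/s:
V = [fR − √((fR)² − 4 fR V_g)]/2 = [128 − √(128² − 4×128×27)]/2 = 38.7 m/s
Supergeostrophic (V > V_g = 27 m/s), as expected around a high.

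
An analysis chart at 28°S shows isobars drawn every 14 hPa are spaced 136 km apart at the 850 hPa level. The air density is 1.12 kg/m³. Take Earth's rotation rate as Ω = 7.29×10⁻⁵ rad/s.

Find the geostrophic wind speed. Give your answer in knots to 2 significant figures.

260 knots

Coriolis parameter at 28°S:
f = 2Ω sin φ = 2 × 7.29×10⁻⁵ × sin 28° = 6.84×10⁻⁵ s⁻¹
Pressure gradient: |∂P/∂n| = 1400 Pa / 136000 m = 1.03×10⁻² Pa/m
Geostrophic balance (pressure-gradient force = Coriolis force):
V_g = (1/(fρ)) |∂P/∂n| = 1.03×10⁻² / (6.84×10⁻⁵ × 1.12) = 134 m/s
Converting: 134 m/s × 1.944 = 260 knots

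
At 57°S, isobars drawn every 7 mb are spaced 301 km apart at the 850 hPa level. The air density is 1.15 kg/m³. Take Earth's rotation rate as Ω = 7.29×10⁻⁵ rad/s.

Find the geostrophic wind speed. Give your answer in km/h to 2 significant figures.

Coriolis parameter at 57°S:
f = 2Ω sin φ = 2 × 7.29×10⁻⁵ × sin 57° = 1.22×10⁻⁴ s⁻¹
Pressure gradient: |∂P/∂n| = 700 Pa / 301000 m = 2.33×10⁻³ Pa/m
Geostrophic balance (pressure-gradient force = Coriolis force):
V_g = (1/(fρ)) |∂P/∂n| = 2.33×10⁻³ / (1.22×10⁻⁴ × 1.15) = 16.5 m/s
Converting: 16.5 m/s × 3.6 = 60 km/h

60 km/h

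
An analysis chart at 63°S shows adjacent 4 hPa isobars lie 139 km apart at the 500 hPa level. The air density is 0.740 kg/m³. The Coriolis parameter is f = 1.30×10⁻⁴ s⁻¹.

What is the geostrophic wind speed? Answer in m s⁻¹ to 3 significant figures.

29.9 m s⁻¹

Pressure gradient: |∂P/∂n| = 400 Pa / 139000 m = 2.88×10⁻³ Pa/m
Geostrophic balance (pressure-gradient force = Coriolis force):
V_g = (1/(fρ)) |∂P/∂n| = 2.88×10⁻³ / (1.30×10⁻⁴ × 0.740) = 29.9 m/s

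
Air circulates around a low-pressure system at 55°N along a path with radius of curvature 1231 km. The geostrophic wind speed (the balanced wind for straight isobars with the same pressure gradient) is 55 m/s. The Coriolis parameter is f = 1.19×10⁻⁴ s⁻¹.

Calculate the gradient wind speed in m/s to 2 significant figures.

Around a low, centrifugal force acts outward with Coriolis, so pressure-gradient force balances both:
(1/ρ)|∂P/∂n| = fV + V²/R  →  V² + fR·V − fR·V_g = 0
With fR = 1.19×10⁻⁴ × 1231×10³ m = 146 m/s:
V = [−fR + √((fR)² + 4 fR V_g)]/2 = [−146 + √(146² + 4×146×55)]/2 = 42.6 m/s
Subgeostrophic (V < V_g = 55 m/s), as expected around a low.

43 m/s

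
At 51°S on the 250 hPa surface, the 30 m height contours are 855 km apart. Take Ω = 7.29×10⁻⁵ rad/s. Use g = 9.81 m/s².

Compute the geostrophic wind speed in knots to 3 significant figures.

5.91 knots

Coriolis parameter at 51°S:
f = 2Ω sin φ = 2 × 7.29×10⁻⁵ × sin 51° = 1.13×10⁻⁴ s⁻¹
Height gradient: |∂Z/∂n| = 30 m / 855000 m = 3.51×10⁻⁵
On a pressure surface, geostrophic balance gives V_g = (g/f)|∂Z/∂n|:
V_g = 9.81 × 3.51×10⁻⁵ / 1.13×10⁻⁴ = 3.04 m/s
Converting: 3.04 m/s × 1.944 = 5.91 knots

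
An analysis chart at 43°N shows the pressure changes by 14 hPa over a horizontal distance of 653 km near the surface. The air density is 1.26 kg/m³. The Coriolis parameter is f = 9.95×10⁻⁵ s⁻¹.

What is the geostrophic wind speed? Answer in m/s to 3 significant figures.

Pressure gradient: |∂P/∂n| = 1400 Pa / 653000 m = 2.14×10⁻³ Pa/m
Geostrophic balance (pressure-gradient force = Coriolis force):
V_g = (1/(fρ)) |∂P/∂n| = 2.14×10⁻³ / (9.95×10⁻⁵ × 1.26) = 17.1 m/s

17.1 m/s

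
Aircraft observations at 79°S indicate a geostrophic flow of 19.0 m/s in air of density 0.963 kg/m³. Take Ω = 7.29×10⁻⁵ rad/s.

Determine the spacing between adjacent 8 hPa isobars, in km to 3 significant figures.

Coriolis parameter at 79°S:
f = 2Ω sin φ = 2 × 7.29×10⁻⁵ × sin 79° = 1.43×10⁻⁴ s⁻¹
Geostrophic balance rearranged: |∂P/∂n| = f ρ V_g
|∂P/∂n| = 1.43×10⁻⁴ × 0.963 × 19.0 = 2.62×10⁻³ Pa/m
Isobar spacing: Δn = ΔP/|∂P/∂n| = 800 Pa / 2.62×10⁻³ Pa/m = 305496 m ≈ 305 km

305 km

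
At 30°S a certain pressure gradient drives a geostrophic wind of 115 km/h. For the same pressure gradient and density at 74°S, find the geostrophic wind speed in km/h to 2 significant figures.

60 km/h

With the same pressure gradient and density, V_g ∝ 1/f ∝ 1/sin φ.
V₂ = V₁ · sin φ₁ / sin φ₂ = 115 × sin 30° / sin 74°
V₂ = 115 × 0.5000/0.9613 = 60 km/h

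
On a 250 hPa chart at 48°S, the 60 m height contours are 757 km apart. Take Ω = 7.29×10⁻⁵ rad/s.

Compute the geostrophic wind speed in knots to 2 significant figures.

14 knots

Coriolis parameter at 48°S:
f = 2Ω sin φ = 2 × 7.29×10⁻⁵ × sin 48° = 1.08×10⁻⁴ s⁻¹
Height gradient: |∂Z/∂n| = 60 m / 757000 m = 7.93×10⁻⁵
On a pressure surface, geostrophic balance gives V_g = (g/f)|∂Z/∂n|:
V_g = 9.81 × 7.93×10⁻⁵ / 1.08×10⁻⁴ = 7.18 m/s
Converting: 7.18 m/s × 1.944 = 14 knots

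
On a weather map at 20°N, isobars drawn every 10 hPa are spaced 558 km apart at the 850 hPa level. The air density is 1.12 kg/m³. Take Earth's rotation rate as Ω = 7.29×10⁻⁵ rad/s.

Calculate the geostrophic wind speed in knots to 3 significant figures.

62.4 knots

Coriolis parameter at 20°N:
f = 2Ω sin φ = 2 × 7.29×10⁻⁵ × sin 20° = 4.99×10⁻⁵ s⁻¹
Pressure gradient: |∂P/∂n| = 1000 Pa / 558000 m = 1.79×10⁻³ Pa/m
Geostrophic balance (pressure-gradient force = Coriolis force):
V_g = (1/(fρ)) |∂P/∂n| = 1.79×10⁻³ / (4.99×10⁻⁵ × 1.12) = 32.1 m/s
Converting: 32.1 m/s × 1.944 = 62.4 knots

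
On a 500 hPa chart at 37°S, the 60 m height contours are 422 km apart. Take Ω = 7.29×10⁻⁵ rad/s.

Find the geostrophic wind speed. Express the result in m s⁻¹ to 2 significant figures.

Coriolis parameter at 37°S:
f = 2Ω sin φ = 2 × 7.29×10⁻⁵ × sin 37° = 8.77×10⁻⁵ s⁻¹
Height gradient: |∂Z/∂n| = 60 m / 422000 m = 1.42×10⁻⁴
On a pressure surface, geostrophic balance gives V_g = (g/f)|∂Z/∂n|:
V_g = 9.81 × 1.42×10⁻⁴ / 8.77×10⁻⁵ = 15.9 m/s

16 m s⁻¹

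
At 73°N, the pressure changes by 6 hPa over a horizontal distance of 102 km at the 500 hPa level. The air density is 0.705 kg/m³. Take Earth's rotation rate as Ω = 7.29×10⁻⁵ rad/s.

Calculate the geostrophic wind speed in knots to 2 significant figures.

120 knots

Coriolis parameter at 73°N:
f = 2Ω sin φ = 2 × 7.29×10⁻⁵ × sin 73° = 1.39×10⁻⁴ s⁻¹
Pressure gradient: |∂P/∂n| = 600 Pa / 102000 m = 5.88×10⁻³ Pa/m
Geostrophic balance (pressure-gradient force = Coriolis force):
V_g = (1/(fρ)) |∂P/∂n| = 5.88×10⁻³ / (1.39×10⁻⁴ × 0.705) = 59.8 m/s
Converting: 59.8 m/s × 1.944 = 120 knots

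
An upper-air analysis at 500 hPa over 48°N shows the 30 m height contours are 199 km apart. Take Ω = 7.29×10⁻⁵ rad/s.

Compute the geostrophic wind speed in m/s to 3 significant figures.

13.6 m/s

Coriolis parameter at 48°N:
f = 2Ω sin φ = 2 × 7.29×10⁻⁵ × sin 48° = 1.08×10⁻⁴ s⁻¹
Height gradient: |∂Z/∂n| = 30 m / 199000 m = 1.51×10⁻⁴
On a pressure surface, geostrophic balance gives V_g = (g/f)|∂Z/∂n|:
V_g = 9.81 × 1.51×10⁻⁴ / 1.08×10⁻⁴ = 13.6 m/s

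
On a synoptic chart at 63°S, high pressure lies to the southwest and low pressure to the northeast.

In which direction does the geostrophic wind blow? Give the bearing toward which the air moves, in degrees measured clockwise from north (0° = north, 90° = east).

The pressure-gradient force points toward the northeast (bearing 045°).
Geostrophic balance: in the Southern Hemisphere the Coriolis force deflects motion to the left, so the geostrophic wind blows 90° to the left of the pressure-gradient force (low pressure on the right).
Rotating 045° by 90° counterclockwise gives 315° — the wind blows toward the northwest.

315°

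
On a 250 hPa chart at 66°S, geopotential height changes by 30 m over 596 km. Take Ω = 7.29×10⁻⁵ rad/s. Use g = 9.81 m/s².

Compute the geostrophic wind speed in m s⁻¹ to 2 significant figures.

3.7 m s⁻¹

Coriolis parameter at 66°S:
f = 2Ω sin φ = 2 × 7.29×10⁻⁵ × sin 66° = 1.33×10⁻⁴ s⁻¹
Height gradient: |∂Z/∂n| = 30 m / 596000 m = 5.03×10⁻⁵
On a pressure surface, geostrophic balance gives V_g = (g/f)|∂Z/∂n|:
V_g = 9.81 × 5.03×10⁻⁵ / 1.33×10⁻⁴ = 3.71 m/s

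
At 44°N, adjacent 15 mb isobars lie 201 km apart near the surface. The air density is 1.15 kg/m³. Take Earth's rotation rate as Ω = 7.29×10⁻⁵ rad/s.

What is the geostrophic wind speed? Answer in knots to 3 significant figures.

Coriolis parameter at 44°N:
f = 2Ω sin φ = 2 × 7.29×10⁻⁵ × sin 44° = 1.01×10⁻⁴ s⁻¹
Pressure gradient: |∂P/∂n| = 1500 Pa / 201000 m = 7.46×10⁻³ Pa/m
Geostrophic balance (pressure-gradient force = Coriolis force):
V_g = (1/(fρ)) |∂P/∂n| = 7.46×10⁻³ / (1.01×10⁻⁴ × 1.15) = 64.1 m/s
Converting: 64.1 m/s × 1.944 = 125 knots

125 knots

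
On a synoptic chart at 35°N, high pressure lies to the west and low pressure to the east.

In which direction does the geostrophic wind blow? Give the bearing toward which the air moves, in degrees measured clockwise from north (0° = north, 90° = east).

The pressure-gradient force points toward the east (bearing 090°).
Geostrophic balance: in the Northern Hemisphere the Coriolis force deflects motion to the right, so the geostrophic wind blows 90° to the right of the pressure-gradient force (low pressure on the left).
Rotating 090° by 90° clockwise gives 180° — the wind blows toward the south.

180°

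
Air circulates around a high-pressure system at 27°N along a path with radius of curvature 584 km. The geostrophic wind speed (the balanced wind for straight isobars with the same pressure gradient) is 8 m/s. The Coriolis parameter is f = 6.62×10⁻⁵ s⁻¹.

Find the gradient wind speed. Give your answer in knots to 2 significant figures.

Around a high, pressure-gradient force acts outward with centrifugal, so Coriolis balances both:
fV = (1/ρ)|∂P/∂n| + V²/R  →  V² − fR·V + fR·V_g = 0
With fR = 6.62×10⁻⁵ × 584×10³ m = 38.7 m/s:
V = [fR − √((fR)² − 4 fR V_g)]/2 = [38.7 − √(38.7² − 4×38.7×8)]/2 = 11.3 m/s
Supergeostrophic (V > V_g = 8 m/s), as expected around a high.
Converting: 11.3 m/s × 1.944 = 22 knots

22 knots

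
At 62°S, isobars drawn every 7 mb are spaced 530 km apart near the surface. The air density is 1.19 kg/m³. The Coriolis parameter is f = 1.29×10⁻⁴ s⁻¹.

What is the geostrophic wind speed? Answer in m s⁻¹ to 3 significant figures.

Pressure gradient: |∂P/∂n| = 700 Pa / 530000 m = 1.32×10⁻³ Pa/m
Geostrophic balance (pressure-gradient force = Coriolis force):
V_g = (1/(fρ)) |∂P/∂n| = 1.32×10⁻³ / (1.29×10⁻⁴ × 1.19) = 8.60 m/s

8.60 m s⁻¹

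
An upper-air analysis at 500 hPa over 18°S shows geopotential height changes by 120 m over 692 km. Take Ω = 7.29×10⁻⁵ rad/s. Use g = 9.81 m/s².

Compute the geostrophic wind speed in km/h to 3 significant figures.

136 km/h

Coriolis parameter at 18°S:
f = 2Ω sin φ = 2 × 7.29×10⁻⁵ × sin 18° = 4.51×10⁻⁵ s⁻¹
Height gradient: |∂Z/∂n| = 120 m / 692000 m = 1.73×10⁻⁴
On a pressure surface, geostrophic balance gives V_g = (g/f)|∂Z/∂n|:
V_g = 9.81 × 1.73×10⁻⁴ / 4.51×10⁻⁵ = 37.8 m/s
Converting: 37.8 m/s × 3.6 = 136 km/h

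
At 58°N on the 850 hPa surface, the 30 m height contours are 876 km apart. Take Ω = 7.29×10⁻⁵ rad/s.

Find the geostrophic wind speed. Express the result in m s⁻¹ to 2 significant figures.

2.7 m s⁻¹

Coriolis parameter at 58°N:
f = 2Ω sin φ = 2 × 7.29×10⁻⁵ × sin 58° = 1.24×10⁻⁴ s⁻¹
Height gradient: |∂Z/∂n| = 30 m / 876000 m = 3.42×10⁻⁵
On a pressure surface, geostrophic balance gives V_g = (g/f)|∂Z/∂n|:
V_g = 9.81 × 3.42×10⁻⁵ / 1.24×10⁻⁴ = 2.72 m/s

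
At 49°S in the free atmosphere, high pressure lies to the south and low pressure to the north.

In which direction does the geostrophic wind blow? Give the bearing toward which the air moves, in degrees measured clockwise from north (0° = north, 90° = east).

The pressure-gradient force points toward the north (bearing 000°).
Geostrophic balance: in the Southern Hemisphere the Coriolis force deflects motion to the left, so the geostrophic wind blows 90° to the left of the pressure-gradient force (low pressure on the right).
Rotating 000° by 90° counterclockwise gives 270° — the wind blows toward the west.

270°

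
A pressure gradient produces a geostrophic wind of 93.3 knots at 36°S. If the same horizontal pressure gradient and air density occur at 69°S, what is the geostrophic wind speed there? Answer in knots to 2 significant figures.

59 knots

With the same pressure gradient and density, V_g ∝ 1/f ∝ 1/sin φ.
V₂ = V₁ · sin φ₁ / sin φ₂ = 93.3 × sin 36° / sin 69°
V₂ = 93.3 × 0.5878/0.9336 = 59 knots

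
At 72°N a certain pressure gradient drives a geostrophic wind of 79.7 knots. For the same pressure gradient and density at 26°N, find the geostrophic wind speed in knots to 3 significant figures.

173 knots

With the same pressure gradient and density, V_g ∝ 1/f ∝ 1/sin φ.
V₂ = V₁ · sin φ₁ / sin φ₂ = 79.7 × sin 72° / sin 26°
V₂ = 79.7 × 0.9511/0.4384 = 173 knots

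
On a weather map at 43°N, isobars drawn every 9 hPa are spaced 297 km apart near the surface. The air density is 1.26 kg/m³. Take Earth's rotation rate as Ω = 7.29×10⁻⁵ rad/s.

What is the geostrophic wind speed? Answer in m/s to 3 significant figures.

Coriolis parameter at 43°N:
f = 2Ω sin φ = 2 × 7.29×10⁻⁵ × sin 43° = 9.94×10⁻⁵ s⁻¹
Pressure gradient: |∂P/∂n| = 900 Pa / 297000 m = 3.03×10⁻³ Pa/m
Geostrophic balance (pressure-gradient force = Coriolis force):
V_g = (1/(fρ)) |∂P/∂n| = 3.03×10⁻³ / (9.94×10⁻⁵ × 1.26) = 24.2 m/s

24.2 m/s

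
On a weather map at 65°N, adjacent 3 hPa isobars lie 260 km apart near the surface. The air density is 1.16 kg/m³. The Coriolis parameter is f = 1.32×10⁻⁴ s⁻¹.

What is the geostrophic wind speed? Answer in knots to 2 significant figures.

15 knots

Pressure gradient: |∂P/∂n| = 300 Pa / 260000 m = 1.15×10⁻³ Pa/m
Geostrophic balance (pressure-gradient force = Coriolis force):
V_g = (1/(fρ)) |∂P/∂n| = 1.15×10⁻³ / (1.32×10⁻⁴ × 1.16) = 7.54 m/s
Converting: 7.54 m/s × 1.944 = 15 knots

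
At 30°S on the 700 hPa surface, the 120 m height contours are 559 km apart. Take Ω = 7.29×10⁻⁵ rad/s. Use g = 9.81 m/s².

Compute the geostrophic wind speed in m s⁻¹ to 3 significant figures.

28.9 m s⁻¹

Coriolis parameter at 30°S:
f = 2Ω sin φ = 2 × 7.29×10⁻⁵ × sin 30° = 7.29×10⁻⁵ s⁻¹
Height gradient: |∂Z/∂n| = 120 m / 559000 m = 2.15×10⁻⁴
On a pressure surface, geostrophic balance gives V_g = (g/f)|∂Z/∂n|:
V_g = 9.81 × 2.15×10⁻⁴ / 7.29×10⁻⁵ = 28.9 m/s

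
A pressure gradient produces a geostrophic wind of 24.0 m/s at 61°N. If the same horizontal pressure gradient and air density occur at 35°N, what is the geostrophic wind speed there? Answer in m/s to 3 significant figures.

36.6 m/s

With the same pressure gradient and density, V_g ∝ 1/f ∝ 1/sin φ.
V₂ = V₁ · sin φ₁ / sin φ₂ = 24.0 × sin 61° / sin 35°
V₂ = 24.0 × 0.8746/0.5736 = 36.6 m/s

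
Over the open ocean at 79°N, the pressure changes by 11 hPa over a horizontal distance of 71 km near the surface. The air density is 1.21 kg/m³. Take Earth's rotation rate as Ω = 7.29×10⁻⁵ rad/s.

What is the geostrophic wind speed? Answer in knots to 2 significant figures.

170 knots

Coriolis parameter at 79°N:
f = 2Ω sin φ = 2 × 7.29×10⁻⁵ × sin 79° = 1.43×10⁻⁴ s⁻¹
Pressure gradient: |∂P/∂n| = 1100 Pa / 71000 m = 1.55×10⁻² Pa/m
Geostrophic balance (pressure-gradient force = Coriolis force):
V_g = (1/(fρ)) |∂P/∂n| = 1.55×10⁻² / (1.43×10⁻⁴ × 1.21) = 89.5 m/s
Converting: 89.5 m/s × 1.944 = 170 knots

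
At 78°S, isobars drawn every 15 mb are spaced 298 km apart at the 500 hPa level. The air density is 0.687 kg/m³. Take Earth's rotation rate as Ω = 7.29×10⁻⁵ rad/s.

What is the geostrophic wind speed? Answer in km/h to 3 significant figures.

185 km/h

Coriolis parameter at 78°S:
f = 2Ω sin φ = 2 × 7.29×10⁻⁵ × sin 78° = 1.43×10⁻⁴ s⁻¹
Pressure gradient: |∂P/∂n| = 1500 Pa / 298000 m = 5.03×10⁻³ Pa/m
Geostrophic balance (pressure-gradient force = Coriolis force):
V_g = (1/(fρ)) |∂P/∂n| = 5.03×10⁻³ / (1.43×10⁻⁴ × 0.687) = 51.4 m/s
Converting: 51.4 m/s × 3.6 = 185 km/h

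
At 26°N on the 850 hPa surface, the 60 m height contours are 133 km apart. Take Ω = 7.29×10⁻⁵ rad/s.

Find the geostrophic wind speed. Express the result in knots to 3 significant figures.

Coriolis parameter at 26°N:
f = 2Ω sin φ = 2 × 7.29×10⁻⁵ × sin 26° = 6.39×10⁻⁵ s⁻¹
Height gradient: |∂Z/∂n| = 60 m / 133000 m = 4.51×10⁻⁴
On a pressure surface, geostrophic balance gives V_g = (g/f)|∂Z/∂n|:
V_g = 9.81 × 4.51×10⁻⁴ / 6.39×10⁻⁵ = 69.2 m/s
Converting: 69.2 m/s × 1.944 = 135 knots

135 knots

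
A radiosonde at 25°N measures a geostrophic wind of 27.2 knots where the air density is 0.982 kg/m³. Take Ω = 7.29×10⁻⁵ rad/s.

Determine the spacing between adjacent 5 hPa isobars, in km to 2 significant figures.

590 km

Coriolis parameter at 25°N:
f = 2Ω sin φ = 2 × 7.29×10⁻⁵ × sin 25° = 6.16×10⁻⁵ s⁻¹
Wind speed in SI: 27.2 knots = 14.0 m/s
Geostrophic balance rearranged: |∂P/∂n| = f ρ V_g
|∂P/∂n| = 6.16×10⁻⁵ × 0.982 × 14.0 = 8.47×10⁻⁴ Pa/m
Isobar spacing: Δn = ΔP/|∂P/∂n| = 500 Pa / 8.47×10⁻⁴ Pa/m = 590535 m ≈ 590 km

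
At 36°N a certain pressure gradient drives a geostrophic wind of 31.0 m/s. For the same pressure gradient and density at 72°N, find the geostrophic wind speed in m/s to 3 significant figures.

With the same pressure gradient and density, V_g ∝ 1/f ∝ 1/sin φ.
V₂ = V₁ · sin φ₁ / sin φ₂ = 31.0 × sin 36° / sin 72°
V₂ = 31.0 × 0.5878/0.9511 = 19.2 m/s

19.2 m/s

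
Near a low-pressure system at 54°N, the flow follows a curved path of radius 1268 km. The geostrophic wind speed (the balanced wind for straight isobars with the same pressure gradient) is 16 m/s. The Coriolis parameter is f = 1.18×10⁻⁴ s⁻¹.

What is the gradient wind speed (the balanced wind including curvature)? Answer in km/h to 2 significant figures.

52 km/h

Around a low, centrifugal force acts outward with Coriolis, so pressure-gradient force balances both:
(1/ρ)|∂P/∂n| = fV + V²/R  →  V² + fR·V − fR·V_g = 0
With fR = 1.18×10⁻⁴ × 1268×10³ m = 150 m/s:
V = [−fR + √((fR)² + 4 fR V_g)]/2 = [−150 + √(150² + 4×150×16)]/2 = 14.6 m/s
Subgeostrophic (V < V_g = 16 m/s), as expected around a low.
Converting: 14.6 m/s × 3.6 = 52 km/h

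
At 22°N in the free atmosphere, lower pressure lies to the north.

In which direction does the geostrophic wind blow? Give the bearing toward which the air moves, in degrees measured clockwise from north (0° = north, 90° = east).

The pressure-gradient force points toward the north (bearing 000°).
Geostrophic balance: in the Northern Hemisphere the Coriolis force deflects motion to the right, so the geostrophic wind blows 90° to the right of the pressure-gradient force (low pressure on the left).
Rotating 000° by 90° clockwise gives 090° — the wind blows toward the east.

090°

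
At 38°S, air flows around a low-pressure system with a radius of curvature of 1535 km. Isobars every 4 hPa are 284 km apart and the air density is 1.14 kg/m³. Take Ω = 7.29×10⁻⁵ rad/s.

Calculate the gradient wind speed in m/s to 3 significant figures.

Coriolis parameter at 38°S:
f = 2Ω sin φ = 2 × 7.29×10⁻⁵ × sin 38° = 8.98×10⁻⁵ s⁻¹
Pressure gradient: |∂P/∂n| = 400 Pa / 284000 m = 1.41×10⁻³ Pa/m
Geostrophic speed: V_g = |∂P/∂n|/(fρ) = 1.41×10⁻³/(8.98×10⁻⁵ × 1.14) = 13.8 m/s
Around a low, centrifugal force acts outward with Coriolis, so pressure-gradient force balances both:
(1/ρ)|∂P/∂n| = fV + V²/R  →  V² + fR·V − fR·V_g = 0
With fR = 8.98×10⁻⁵ × 1535×10³ m = 138 m/s:
V = [−fR + √((fR)² + 4 fR V_g)]/2 = [−138 + √(138² + 4×138×13.8)]/2 = 12.6 m/s
Subgeostrophic (V < V_g = 13.8 m/s), as expected around a low.

12.6 m/s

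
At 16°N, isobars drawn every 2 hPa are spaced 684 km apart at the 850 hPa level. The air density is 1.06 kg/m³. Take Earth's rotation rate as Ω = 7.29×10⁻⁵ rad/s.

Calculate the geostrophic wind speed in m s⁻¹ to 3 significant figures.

6.86 m s⁻¹

Coriolis parameter at 16°N:
f = 2Ω sin φ = 2 × 7.29×10⁻⁵ × sin 16° = 4.02×10⁻⁵ s⁻¹
Pressure gradient: |∂P/∂n| = 200 Pa / 684000 m = 2.92×10⁻⁴ Pa/m
Geostrophic balance (pressure-gradient force = Coriolis force):
V_g = (1/(fρ)) |∂P/∂n| = 2.92×10⁻⁴ / (4.02×10⁻⁵ × 1.06) = 6.86 m/s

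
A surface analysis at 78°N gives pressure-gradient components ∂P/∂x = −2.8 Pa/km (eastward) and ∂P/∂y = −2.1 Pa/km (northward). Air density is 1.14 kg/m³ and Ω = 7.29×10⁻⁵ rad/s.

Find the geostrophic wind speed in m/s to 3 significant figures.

Coriolis parameter at 78°N:
f = 2Ω sin φ = 2 × 7.29×10⁻⁵ × sin 78° = 1.43×10⁻⁴ s⁻¹
Component geostrophic relations (x east, y north):
u_g = −(1/(fρ)) ∂P/∂y,  v_g = (1/(fρ)) ∂P/∂x
u_g = −(−2.1×10⁻³)/(1.43×10⁻⁴ × 1.14) = 12.9 m/s;  v_g = (−2.8×10⁻³)/(1.43×10⁻⁴ × 1.14) = −17.2 m/s
|V_g| = √(u_g² + v_g²) = 21.5 m/s

21.5 m/s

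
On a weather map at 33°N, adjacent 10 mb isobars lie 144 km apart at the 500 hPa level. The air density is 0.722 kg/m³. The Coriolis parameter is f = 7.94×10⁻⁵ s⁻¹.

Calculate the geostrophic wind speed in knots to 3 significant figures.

Pressure gradient: |∂P/∂n| = 1000 Pa / 144000 m = 6.94×10⁻³ Pa/m
Geostrophic balance (pressure-gradient force = Coriolis force):
V_g = (1/(fρ)) |∂P/∂n| = 6.94×10⁻³ / (7.94×10⁻⁵ × 0.722) = 121 m/s
Converting: 121 m/s × 1.944 = 235 knots

235 knots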